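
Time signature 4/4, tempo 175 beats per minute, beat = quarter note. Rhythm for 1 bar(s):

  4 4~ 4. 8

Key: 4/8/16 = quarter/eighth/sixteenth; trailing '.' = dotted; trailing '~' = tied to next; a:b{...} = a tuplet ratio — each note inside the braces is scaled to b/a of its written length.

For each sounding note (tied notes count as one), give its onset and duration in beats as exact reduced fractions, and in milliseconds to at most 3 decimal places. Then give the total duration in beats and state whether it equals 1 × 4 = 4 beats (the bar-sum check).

1) 0.0ms=0b +342.857ms=1b
2) 342.857ms=1b +857.143ms=5/2b
3) 1200.0ms=7/2b +171.429ms=1/2b
Σ=4b of 4 (175bpm 4/4) — PASS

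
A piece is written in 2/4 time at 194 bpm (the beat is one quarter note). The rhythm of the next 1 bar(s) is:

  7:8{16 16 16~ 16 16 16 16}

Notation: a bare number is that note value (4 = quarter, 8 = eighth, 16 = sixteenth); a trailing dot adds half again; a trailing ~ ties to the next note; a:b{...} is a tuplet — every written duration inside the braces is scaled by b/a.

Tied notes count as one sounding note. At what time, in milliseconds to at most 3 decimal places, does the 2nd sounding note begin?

note 2 onset = 2/7b = 88.365ms

1. 0.0ms @ 0 + 88.365ms (2/7)
2. 88.365ms @ 2/7 + 88.365ms (2/7)
3. 176.73ms @ 4/7 + 176.73ms (4/7)
4. 353.461ms @ 8/7 + 88.365ms (2/7)
5. 441.826ms @ 10/7 + 88.365ms (2/7)
6. 530.191ms @ 12/7 + 88.365ms (2/7)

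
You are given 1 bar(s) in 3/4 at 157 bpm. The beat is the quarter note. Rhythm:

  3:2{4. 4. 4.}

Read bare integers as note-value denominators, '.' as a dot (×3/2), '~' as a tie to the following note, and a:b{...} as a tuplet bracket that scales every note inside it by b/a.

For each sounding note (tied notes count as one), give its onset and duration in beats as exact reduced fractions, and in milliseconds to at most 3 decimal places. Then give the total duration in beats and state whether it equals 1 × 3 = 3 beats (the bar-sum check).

1) 0.0ms=0b +382.166ms=1b
2) 382.166ms=1b +382.166ms=1b
3) 764.331ms=2b +382.166ms=1b
Σ=3b of 3 (157bpm 3/4) — PASS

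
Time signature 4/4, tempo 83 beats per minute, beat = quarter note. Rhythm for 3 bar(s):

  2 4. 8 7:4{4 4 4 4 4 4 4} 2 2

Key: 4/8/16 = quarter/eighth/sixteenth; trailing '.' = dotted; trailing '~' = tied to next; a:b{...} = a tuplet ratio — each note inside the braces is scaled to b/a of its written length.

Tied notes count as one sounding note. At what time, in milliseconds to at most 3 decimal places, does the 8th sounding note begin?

1. 0.0ms @ 0 + 1445.783ms (2)
2. 1445.783ms @ 2 + 1084.337ms (3/2)
3. 2530.12ms @ 7/2 + 361.446ms (1/2)
4. 2891.566ms @ 4 + 413.081ms (4/7)
5. 3304.647ms @ 32/7 + 413.081ms (4/7)
6. 3717.728ms @ 36/7 + 413.081ms (4/7)
7. 4130.809ms @ 40/7 + 413.081ms (4/7)
8. 4543.89ms @ 44/7 + 413.081ms (4/7)
9. 4956.971ms @ 48/7 + 413.081ms (4/7)
10. 5370.052ms @ 52/7 + 413.081ms (4/7)
11. 5783.133ms @ 8 + 1445.783ms (2)
12. 7228.916ms @ 10 + 1445.783ms (2)

note 8 onset = 44/7b = 4543.89ms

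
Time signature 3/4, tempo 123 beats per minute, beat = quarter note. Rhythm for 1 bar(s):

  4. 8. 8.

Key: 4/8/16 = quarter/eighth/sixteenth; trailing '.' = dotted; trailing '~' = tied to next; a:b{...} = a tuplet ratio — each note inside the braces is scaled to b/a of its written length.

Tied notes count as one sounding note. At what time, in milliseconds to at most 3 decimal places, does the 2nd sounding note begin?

note 2 onset = 3/2b = 731.707ms

1. 0.0ms @ 0 + 731.707ms (3/2)
2. 731.707ms @ 3/2 + 365.854ms (3/4)
3. 1097.561ms @ 9/4 + 365.854ms (3/4)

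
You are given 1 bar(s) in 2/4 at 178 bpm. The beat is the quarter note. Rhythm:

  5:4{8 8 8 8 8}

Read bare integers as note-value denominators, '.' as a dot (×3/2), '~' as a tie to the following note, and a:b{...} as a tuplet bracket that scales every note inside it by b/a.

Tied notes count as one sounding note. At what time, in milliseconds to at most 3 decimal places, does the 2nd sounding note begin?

1. 0.0ms @ 0 + 134.831ms (2/5)
2. 134.831ms @ 2/5 + 134.831ms (2/5)
3. 269.663ms @ 4/5 + 134.831ms (2/5)
4. 404.494ms @ 6/5 + 134.831ms (2/5)
5. 539.326ms @ 8/5 + 134.831ms (2/5)

note 2 onset = 2/5b = 134.831ms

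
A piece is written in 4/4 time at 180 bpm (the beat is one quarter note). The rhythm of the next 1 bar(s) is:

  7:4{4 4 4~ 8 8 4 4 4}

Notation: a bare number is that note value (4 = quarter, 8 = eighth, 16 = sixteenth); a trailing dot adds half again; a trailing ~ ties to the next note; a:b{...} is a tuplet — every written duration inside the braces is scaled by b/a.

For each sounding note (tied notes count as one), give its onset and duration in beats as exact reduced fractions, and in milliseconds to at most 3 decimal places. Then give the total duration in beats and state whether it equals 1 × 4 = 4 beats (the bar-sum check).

1) 0.0ms=0b +190.476ms=4/7b
2) 190.476ms=4/7b +190.476ms=4/7b
3) 380.952ms=8/7b +285.714ms=6/7b
4) 666.667ms=2b +95.238ms=2/7b
5) 761.905ms=16/7b +190.476ms=4/7b
6) 952.381ms=20/7b +190.476ms=4/7b
7) 1142.857ms=24/7b +190.476ms=4/7b
Σ=4b of 4 (180bpm 4/4) — PASS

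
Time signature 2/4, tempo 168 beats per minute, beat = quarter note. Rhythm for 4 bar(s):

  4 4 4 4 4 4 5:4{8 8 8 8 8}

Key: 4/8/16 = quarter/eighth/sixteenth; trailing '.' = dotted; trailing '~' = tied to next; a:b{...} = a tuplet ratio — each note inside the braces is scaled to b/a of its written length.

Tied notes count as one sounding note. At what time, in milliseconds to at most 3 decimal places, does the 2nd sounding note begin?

1. 0.0ms @ 0 + 357.143ms (1)
2. 357.143ms @ 1 + 357.143ms (1)
3. 714.286ms @ 2 + 357.143ms (1)
4. 1071.429ms @ 3 + 357.143ms (1)
5. 1428.571ms @ 4 + 357.143ms (1)
6. 1785.714ms @ 5 + 357.143ms (1)
7. 2142.857ms @ 6 + 142.857ms (2/5)
8. 2285.714ms @ 32/5 + 142.857ms (2/5)
9. 2428.571ms @ 34/5 + 142.857ms (2/5)
10. 2571.429ms @ 36/5 + 142.857ms (2/5)
11. 2714.286ms @ 38/5 + 142.857ms (2/5)

note 2 onset = 1b = 357.143ms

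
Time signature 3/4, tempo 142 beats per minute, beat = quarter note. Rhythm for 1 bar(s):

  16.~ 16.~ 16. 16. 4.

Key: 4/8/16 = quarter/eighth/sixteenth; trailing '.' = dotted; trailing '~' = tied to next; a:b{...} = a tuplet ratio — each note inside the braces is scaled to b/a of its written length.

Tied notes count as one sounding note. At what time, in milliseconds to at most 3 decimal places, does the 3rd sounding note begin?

1. 0.0ms @ 0 + 475.352ms (9/8)
2. 475.352ms @ 9/8 + 158.451ms (3/8)
3. 633.803ms @ 3/2 + 633.803ms (3/2)

note 3 onset = 3/2b = 633.803ms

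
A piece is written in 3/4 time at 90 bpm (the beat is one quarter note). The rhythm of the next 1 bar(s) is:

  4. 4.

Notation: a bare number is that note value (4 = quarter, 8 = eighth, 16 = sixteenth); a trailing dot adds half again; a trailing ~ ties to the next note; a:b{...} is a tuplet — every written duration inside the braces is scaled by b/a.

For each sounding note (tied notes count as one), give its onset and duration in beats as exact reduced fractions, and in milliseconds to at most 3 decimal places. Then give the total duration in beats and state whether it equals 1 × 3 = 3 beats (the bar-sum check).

1) 0.0ms=0b +1000.0ms=3/2b
2) 1000.0ms=3/2b +1000.0ms=3/2b
Σ=3b of 3 (90bpm 3/4) — PASS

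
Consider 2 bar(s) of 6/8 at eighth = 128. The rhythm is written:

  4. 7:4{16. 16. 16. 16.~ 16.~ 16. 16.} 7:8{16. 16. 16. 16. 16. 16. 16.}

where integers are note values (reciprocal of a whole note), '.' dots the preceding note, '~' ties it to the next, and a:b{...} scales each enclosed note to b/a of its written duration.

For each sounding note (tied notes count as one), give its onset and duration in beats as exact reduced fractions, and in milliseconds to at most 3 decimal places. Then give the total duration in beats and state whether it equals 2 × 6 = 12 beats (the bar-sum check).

1) 0.0ms=0b +1406.25ms=3b
2) 1406.25ms=3b +200.893ms=3/7b
3) 1607.143ms=24/7b +200.893ms=3/7b
4) 1808.036ms=27/7b +200.893ms=3/7b
5) 2008.929ms=30/7b +602.679ms=9/7b
6) 2611.607ms=39/7b +200.893ms=3/7b
7) 2812.5ms=6b +401.786ms=6/7b
8) 3214.286ms=48/7b +401.786ms=6/7b
9) 3616.071ms=54/7b +401.786ms=6/7b
10) 4017.857ms=60/7b +401.786ms=6/7b
11) 4419.643ms=66/7b +401.786ms=6/7b
12) 4821.429ms=72/7b +401.786ms=6/7b
13) 5223.214ms=78/7b +401.786ms=6/7b
Σ=12b of 12 (128bpm 6/8) — PASS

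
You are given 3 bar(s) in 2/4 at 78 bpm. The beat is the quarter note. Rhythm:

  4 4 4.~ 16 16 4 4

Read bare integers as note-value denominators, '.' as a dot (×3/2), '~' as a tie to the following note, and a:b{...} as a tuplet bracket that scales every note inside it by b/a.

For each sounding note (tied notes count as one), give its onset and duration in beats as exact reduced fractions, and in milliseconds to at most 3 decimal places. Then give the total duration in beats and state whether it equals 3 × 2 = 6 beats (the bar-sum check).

1) 0.0ms=0b +769.231ms=1b
2) 769.231ms=1b +769.231ms=1b
3) 1538.462ms=2b +1346.154ms=7/4b
4) 2884.615ms=15/4b +192.308ms=1/4b
5) 3076.923ms=4b +769.231ms=1b
6) 3846.154ms=5b +769.231ms=1b
Σ=6b of 6 (78bpm 2/4) — PASS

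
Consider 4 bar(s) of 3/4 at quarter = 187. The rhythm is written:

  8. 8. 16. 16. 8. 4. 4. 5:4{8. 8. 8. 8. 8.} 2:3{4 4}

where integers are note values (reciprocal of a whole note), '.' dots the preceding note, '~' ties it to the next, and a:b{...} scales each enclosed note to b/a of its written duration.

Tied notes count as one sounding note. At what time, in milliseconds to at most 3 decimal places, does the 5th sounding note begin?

note 5 onset = 9/4b = 721.925ms

1. 0.0ms @ 0 + 240.642ms (3/4)
2. 240.642ms @ 3/4 + 240.642ms (3/4)
3. 481.283ms @ 3/2 + 120.321ms (3/8)
4. 601.604ms @ 15/8 + 120.321ms (3/8)
5. 721.925ms @ 9/4 + 240.642ms (3/4)
6. 962.567ms @ 3 + 481.283ms (3/2)
7. 1443.85ms @ 9/2 + 481.283ms (3/2)
8. 1925.134ms @ 6 + 192.513ms (3/5)
9. 2117.647ms @ 33/5 + 192.513ms (3/5)
10. 2310.16ms @ 36/5 + 192.513ms (3/5)
11. 2502.674ms @ 39/5 + 192.513ms (3/5)
12. 2695.187ms @ 42/5 + 192.513ms (3/5)
13. 2887.701ms @ 9 + 481.283ms (3/2)
14. 3368.984ms @ 21/2 + 481.283ms (3/2)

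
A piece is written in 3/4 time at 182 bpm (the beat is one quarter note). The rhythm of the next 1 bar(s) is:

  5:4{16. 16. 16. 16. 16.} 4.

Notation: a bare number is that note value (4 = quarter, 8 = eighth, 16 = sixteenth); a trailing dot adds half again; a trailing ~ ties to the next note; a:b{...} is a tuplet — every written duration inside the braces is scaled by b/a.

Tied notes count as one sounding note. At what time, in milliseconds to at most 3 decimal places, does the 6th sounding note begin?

note 6 onset = 3/2b = 494.505ms

1. 0.0ms @ 0 + 98.901ms (3/10)
2. 98.901ms @ 3/10 + 98.901ms (3/10)
3. 197.802ms @ 3/5 + 98.901ms (3/10)
4. 296.703ms @ 9/10 + 98.901ms (3/10)
5. 395.604ms @ 6/5 + 98.901ms (3/10)
6. 494.505ms @ 3/2 + 494.505ms (3/2)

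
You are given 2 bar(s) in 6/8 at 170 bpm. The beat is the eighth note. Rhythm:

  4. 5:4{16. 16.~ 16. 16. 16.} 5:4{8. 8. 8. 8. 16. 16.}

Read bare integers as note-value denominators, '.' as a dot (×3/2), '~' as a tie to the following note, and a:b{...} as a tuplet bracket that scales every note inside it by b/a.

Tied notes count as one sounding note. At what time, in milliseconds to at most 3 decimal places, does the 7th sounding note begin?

1. 0.0ms @ 0 + 1058.824ms (3)
2. 1058.824ms @ 3 + 211.765ms (3/5)
3. 1270.588ms @ 18/5 + 423.529ms (6/5)
4. 1694.118ms @ 24/5 + 211.765ms (3/5)
5. 1905.882ms @ 27/5 + 211.765ms (3/5)
6. 2117.647ms @ 6 + 423.529ms (6/5)
7. 2541.176ms @ 36/5 + 423.529ms (6/5)
8. 2964.706ms @ 42/5 + 423.529ms (6/5)
9. 3388.235ms @ 48/5 + 423.529ms (6/5)
10. 3811.765ms @ 54/5 + 211.765ms (3/5)
11. 4023.529ms @ 57/5 + 211.765ms (3/5)

note 7 onset = 36/5b = 2541.176ms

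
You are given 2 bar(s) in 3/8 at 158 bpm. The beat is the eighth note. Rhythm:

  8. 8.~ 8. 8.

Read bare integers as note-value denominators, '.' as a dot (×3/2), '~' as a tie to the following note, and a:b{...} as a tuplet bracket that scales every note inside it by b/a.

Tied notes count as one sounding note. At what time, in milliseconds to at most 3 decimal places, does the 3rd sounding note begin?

1. 0.0ms @ 0 + 569.62ms (3/2)
2. 569.62ms @ 3/2 + 1139.241ms (3)
3. 1708.861ms @ 9/2 + 569.62ms (3/2)

note 3 onset = 9/2b = 1708.861ms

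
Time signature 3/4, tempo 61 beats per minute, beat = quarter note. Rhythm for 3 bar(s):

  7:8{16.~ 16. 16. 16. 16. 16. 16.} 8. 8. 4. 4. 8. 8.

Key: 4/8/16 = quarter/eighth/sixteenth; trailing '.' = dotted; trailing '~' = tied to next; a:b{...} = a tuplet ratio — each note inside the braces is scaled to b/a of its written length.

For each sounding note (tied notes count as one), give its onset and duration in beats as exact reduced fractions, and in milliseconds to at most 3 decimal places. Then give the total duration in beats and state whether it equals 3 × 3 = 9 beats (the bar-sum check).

1) 0.0ms=0b +843.091ms=6/7b
2) 843.091ms=6/7b +421.546ms=3/7b
3) 1264.637ms=9/7b +421.546ms=3/7b
4) 1686.183ms=12/7b +421.546ms=3/7b
5) 2107.728ms=15/7b +421.546ms=3/7b
6) 2529.274ms=18/7b +421.546ms=3/7b
7) 2950.82ms=3b +737.705ms=3/4b
8) 3688.525ms=15/4b +737.705ms=3/4b
9) 4426.23ms=9/2b +1475.41ms=3/2b
10) 5901.639ms=6b +1475.41ms=3/2b
11) 7377.049ms=15/2b +737.705ms=3/4b
12) 8114.754ms=33/4b +737.705ms=3/4b
Σ=9b of 9 (61bpm 3/4) — PASS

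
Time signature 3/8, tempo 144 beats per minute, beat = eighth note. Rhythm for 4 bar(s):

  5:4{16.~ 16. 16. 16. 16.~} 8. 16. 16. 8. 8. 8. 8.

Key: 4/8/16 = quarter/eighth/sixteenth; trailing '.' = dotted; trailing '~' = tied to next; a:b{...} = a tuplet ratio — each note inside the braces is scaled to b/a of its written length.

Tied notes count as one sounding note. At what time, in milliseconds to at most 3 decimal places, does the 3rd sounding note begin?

note 3 onset = 9/5b = 750.0ms

1. 0.0ms @ 0 + 500.0ms (6/5)
2. 500.0ms @ 6/5 + 250.0ms (3/5)
3. 750.0ms @ 9/5 + 250.0ms (3/5)
4. 1000.0ms @ 12/5 + 875.0ms (21/10)
5. 1875.0ms @ 9/2 + 312.5ms (3/4)
6. 2187.5ms @ 21/4 + 312.5ms (3/4)
7. 2500.0ms @ 6 + 625.0ms (3/2)
8. 3125.0ms @ 15/2 + 625.0ms (3/2)
9. 3750.0ms @ 9 + 625.0ms (3/2)
10. 4375.0ms @ 21/2 + 625.0ms (3/2)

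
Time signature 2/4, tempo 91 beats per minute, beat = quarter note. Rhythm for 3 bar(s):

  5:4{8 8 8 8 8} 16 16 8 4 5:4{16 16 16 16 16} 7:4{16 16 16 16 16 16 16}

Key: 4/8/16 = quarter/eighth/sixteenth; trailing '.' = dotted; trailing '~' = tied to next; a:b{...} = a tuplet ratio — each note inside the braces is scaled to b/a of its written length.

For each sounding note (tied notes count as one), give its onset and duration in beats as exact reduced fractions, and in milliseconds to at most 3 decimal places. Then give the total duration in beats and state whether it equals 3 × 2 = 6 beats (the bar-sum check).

1) 0.0ms=0b +263.736ms=2/5b
2) 263.736ms=2/5b +263.736ms=2/5b
3) 527.473ms=4/5b +263.736ms=2/5b
4) 791.209ms=6/5b +263.736ms=2/5b
5) 1054.945ms=8/5b +263.736ms=2/5b
6) 1318.681ms=2b +164.835ms=1/4b
7) 1483.516ms=9/4b +164.835ms=1/4b
8) 1648.352ms=5/2b +329.67ms=1/2b
9) 1978.022ms=3b +659.341ms=1b
10) 2637.363ms=4b +131.868ms=1/5b
11) 2769.231ms=21/5b +131.868ms=1/5b
12) 2901.099ms=22/5b +131.868ms=1/5b
13) 3032.967ms=23/5b +131.868ms=1/5b
14) 3164.835ms=24/5b +131.868ms=1/5b
15) 3296.703ms=5b +94.192ms=1/7b
16) 3390.895ms=36/7b +94.192ms=1/7b
17) 3485.086ms=37/7b +94.192ms=1/7b
18) 3579.278ms=38/7b +94.192ms=1/7b
19) 3673.469ms=39/7b +94.192ms=1/7b
20) 3767.661ms=40/7b +94.192ms=1/7b
21) 3861.852ms=41/7b +94.192ms=1/7b
Σ=6b of 6 (91bpm 2/4) — PASS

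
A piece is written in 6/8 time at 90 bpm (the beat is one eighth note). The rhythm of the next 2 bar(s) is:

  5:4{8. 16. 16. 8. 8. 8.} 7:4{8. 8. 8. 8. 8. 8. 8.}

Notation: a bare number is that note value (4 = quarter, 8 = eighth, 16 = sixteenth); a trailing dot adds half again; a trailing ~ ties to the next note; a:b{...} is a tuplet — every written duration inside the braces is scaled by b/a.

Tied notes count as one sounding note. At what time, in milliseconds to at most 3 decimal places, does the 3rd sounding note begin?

note 3 onset = 9/5b = 1200.0ms

1. 0.0ms @ 0 + 800.0ms (6/5)
2. 800.0ms @ 6/5 + 400.0ms (3/5)
3. 1200.0ms @ 9/5 + 400.0ms (3/5)
4. 1600.0ms @ 12/5 + 800.0ms (6/5)
5. 2400.0ms @ 18/5 + 800.0ms (6/5)
6. 3200.0ms @ 24/5 + 800.0ms (6/5)
7. 4000.0ms @ 6 + 571.429ms (6/7)
8. 4571.429ms @ 48/7 + 571.429ms (6/7)
9. 5142.857ms @ 54/7 + 571.429ms (6/7)
10. 5714.286ms @ 60/7 + 571.429ms (6/7)
11. 6285.714ms @ 66/7 + 571.429ms (6/7)
12. 6857.143ms @ 72/7 + 571.429ms (6/7)
13. 7428.571ms @ 78/7 + 571.429ms (6/7)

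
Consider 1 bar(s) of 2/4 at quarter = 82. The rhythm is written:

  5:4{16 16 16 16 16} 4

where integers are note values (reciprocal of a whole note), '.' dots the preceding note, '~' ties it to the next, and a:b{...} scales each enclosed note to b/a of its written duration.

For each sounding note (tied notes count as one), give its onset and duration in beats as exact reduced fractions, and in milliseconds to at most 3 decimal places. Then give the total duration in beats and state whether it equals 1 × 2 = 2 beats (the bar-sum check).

1) 0.0ms=0b +146.341ms=1/5b
2) 146.341ms=1/5b +146.341ms=1/5b
3) 292.683ms=2/5b +146.341ms=1/5b
4) 439.024ms=3/5b +146.341ms=1/5b
5) 585.366ms=4/5b +146.341ms=1/5b
6) 731.707ms=1b +731.707ms=1b
Σ=2b of 2 (82bpm 2/4) — PASS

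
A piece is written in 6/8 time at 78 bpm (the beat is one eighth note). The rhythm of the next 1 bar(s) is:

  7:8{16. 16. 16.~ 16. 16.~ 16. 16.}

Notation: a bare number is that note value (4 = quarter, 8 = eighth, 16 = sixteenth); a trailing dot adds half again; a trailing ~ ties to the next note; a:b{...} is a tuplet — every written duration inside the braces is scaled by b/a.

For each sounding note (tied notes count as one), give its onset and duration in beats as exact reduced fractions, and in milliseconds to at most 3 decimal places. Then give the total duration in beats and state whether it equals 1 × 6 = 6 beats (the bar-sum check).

1) 0.0ms=0b +659.341ms=6/7b
2) 659.341ms=6/7b +659.341ms=6/7b
3) 1318.681ms=12/7b +1318.681ms=12/7b
4) 2637.363ms=24/7b +1318.681ms=12/7b
5) 3956.044ms=36/7b +659.341ms=6/7b
Σ=6b of 6 (78bpm 6/8) — PASS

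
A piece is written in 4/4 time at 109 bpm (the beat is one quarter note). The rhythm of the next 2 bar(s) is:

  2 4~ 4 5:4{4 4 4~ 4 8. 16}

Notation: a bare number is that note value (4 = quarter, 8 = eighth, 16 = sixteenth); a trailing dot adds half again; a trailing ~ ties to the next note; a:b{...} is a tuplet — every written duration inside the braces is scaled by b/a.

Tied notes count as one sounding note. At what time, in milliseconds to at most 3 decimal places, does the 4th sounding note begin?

1. 0.0ms @ 0 + 1100.917ms (2)
2. 1100.917ms @ 2 + 1100.917ms (2)
3. 2201.835ms @ 4 + 440.367ms (4/5)
4. 2642.202ms @ 24/5 + 440.367ms (4/5)
5. 3082.569ms @ 28/5 + 880.734ms (8/5)
6. 3963.303ms @ 36/5 + 330.275ms (3/5)
7. 4293.578ms @ 39/5 + 110.092ms (1/5)

note 4 onset = 24/5b = 2642.202ms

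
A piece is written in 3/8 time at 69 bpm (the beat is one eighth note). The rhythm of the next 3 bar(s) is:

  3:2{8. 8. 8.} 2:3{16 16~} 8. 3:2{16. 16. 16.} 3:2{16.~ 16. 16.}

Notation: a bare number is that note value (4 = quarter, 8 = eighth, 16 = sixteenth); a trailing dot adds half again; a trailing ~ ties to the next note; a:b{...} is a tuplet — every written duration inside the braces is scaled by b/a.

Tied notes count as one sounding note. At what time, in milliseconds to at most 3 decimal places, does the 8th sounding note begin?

1. 0.0ms @ 0 + 869.565ms (1)
2. 869.565ms @ 1 + 869.565ms (1)
3. 1739.13ms @ 2 + 869.565ms (1)
4. 2608.696ms @ 3 + 652.174ms (3/4)
5. 3260.87ms @ 15/4 + 1956.522ms (9/4)
6. 5217.391ms @ 6 + 434.783ms (1/2)
7. 5652.174ms @ 13/2 + 434.783ms (1/2)
8. 6086.957ms @ 7 + 434.783ms (1/2)
9. 6521.739ms @ 15/2 + 869.565ms (1)
10. 7391.304ms @ 17/2 + 434.783ms (1/2)

note 8 onset = 7b = 6086.957ms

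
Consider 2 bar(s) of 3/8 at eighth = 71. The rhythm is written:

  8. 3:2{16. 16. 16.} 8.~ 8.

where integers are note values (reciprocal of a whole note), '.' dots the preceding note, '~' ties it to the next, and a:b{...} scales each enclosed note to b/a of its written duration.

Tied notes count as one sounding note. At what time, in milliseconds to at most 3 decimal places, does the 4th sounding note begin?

1. 0.0ms @ 0 + 1267.606ms (3/2)
2. 1267.606ms @ 3/2 + 422.535ms (1/2)
3. 1690.141ms @ 2 + 422.535ms (1/2)
4. 2112.676ms @ 5/2 + 422.535ms (1/2)
5. 2535.211ms @ 3 + 2535.211ms (3)

note 4 onset = 5/2b = 2112.676ms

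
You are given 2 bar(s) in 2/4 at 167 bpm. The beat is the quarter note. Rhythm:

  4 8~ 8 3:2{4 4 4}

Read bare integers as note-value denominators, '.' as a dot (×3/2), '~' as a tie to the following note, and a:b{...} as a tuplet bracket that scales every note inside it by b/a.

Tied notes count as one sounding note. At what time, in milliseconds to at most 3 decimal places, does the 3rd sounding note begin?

1. 0.0ms @ 0 + 359.281ms (1)
2. 359.281ms @ 1 + 359.281ms (1)
3. 718.563ms @ 2 + 239.521ms (2/3)
4. 958.084ms @ 8/3 + 239.521ms (2/3)
5. 1197.605ms @ 10/3 + 239.521ms (2/3)

note 3 onset = 2b = 718.563ms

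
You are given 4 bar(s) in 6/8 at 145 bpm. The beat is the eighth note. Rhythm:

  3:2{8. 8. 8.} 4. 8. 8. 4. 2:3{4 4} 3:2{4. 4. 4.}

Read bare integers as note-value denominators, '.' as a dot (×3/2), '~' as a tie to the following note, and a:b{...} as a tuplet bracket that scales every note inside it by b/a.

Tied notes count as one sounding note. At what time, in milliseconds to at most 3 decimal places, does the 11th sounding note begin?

1. 0.0ms @ 0 + 413.793ms (1)
2. 413.793ms @ 1 + 413.793ms (1)
3. 827.586ms @ 2 + 413.793ms (1)
4. 1241.379ms @ 3 + 1241.379ms (3)
5. 2482.759ms @ 6 + 620.69ms (3/2)
6. 3103.448ms @ 15/2 + 620.69ms (3/2)
7. 3724.138ms @ 9 + 1241.379ms (3)
8. 4965.517ms @ 12 + 1241.379ms (3)
9. 6206.897ms @ 15 + 1241.379ms (3)
10. 7448.276ms @ 18 + 827.586ms (2)
11. 8275.862ms @ 20 + 827.586ms (2)
12. 9103.448ms @ 22 + 827.586ms (2)

note 11 onset = 20b = 8275.862ms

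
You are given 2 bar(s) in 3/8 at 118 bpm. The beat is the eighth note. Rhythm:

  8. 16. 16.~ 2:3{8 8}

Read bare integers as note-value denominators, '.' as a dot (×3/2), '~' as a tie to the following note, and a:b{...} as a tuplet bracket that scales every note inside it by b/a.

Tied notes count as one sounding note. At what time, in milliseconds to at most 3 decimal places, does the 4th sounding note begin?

note 4 onset = 9/2b = 2288.136ms

1. 0.0ms @ 0 + 762.712ms (3/2)
2. 762.712ms @ 3/2 + 381.356ms (3/4)
3. 1144.068ms @ 9/4 + 1144.068ms (9/4)
4. 2288.136ms @ 9/2 + 762.712ms (3/2)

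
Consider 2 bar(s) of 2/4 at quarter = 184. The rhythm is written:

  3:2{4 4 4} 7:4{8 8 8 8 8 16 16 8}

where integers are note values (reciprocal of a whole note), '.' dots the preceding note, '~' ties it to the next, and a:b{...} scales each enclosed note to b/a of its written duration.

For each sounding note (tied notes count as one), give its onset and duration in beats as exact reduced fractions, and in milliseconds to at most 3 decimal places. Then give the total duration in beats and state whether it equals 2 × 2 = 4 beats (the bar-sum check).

1) 0.0ms=0b +217.391ms=2/3b
2) 217.391ms=2/3b +217.391ms=2/3b
3) 434.783ms=4/3b +217.391ms=2/3b
4) 652.174ms=2b +93.168ms=2/7b
5) 745.342ms=16/7b +93.168ms=2/7b
6) 838.509ms=18/7b +93.168ms=2/7b
7) 931.677ms=20/7b +93.168ms=2/7b
8) 1024.845ms=22/7b +93.168ms=2/7b
9) 1118.012ms=24/7b +46.584ms=1/7b
10) 1164.596ms=25/7b +46.584ms=1/7b
11) 1211.18ms=26/7b +93.168ms=2/7b
Σ=4b of 4 (184bpm 2/4) — PASS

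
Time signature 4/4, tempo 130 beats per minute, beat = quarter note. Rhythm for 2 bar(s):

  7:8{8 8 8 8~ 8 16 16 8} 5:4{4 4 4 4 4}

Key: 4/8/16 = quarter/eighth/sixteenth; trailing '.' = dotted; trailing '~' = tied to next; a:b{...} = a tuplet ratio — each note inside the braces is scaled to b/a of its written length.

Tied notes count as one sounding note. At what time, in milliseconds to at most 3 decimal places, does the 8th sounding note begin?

1. 0.0ms @ 0 + 263.736ms (4/7)
2. 263.736ms @ 4/7 + 263.736ms (4/7)
3. 527.473ms @ 8/7 + 263.736ms (4/7)
4. 791.209ms @ 12/7 + 527.473ms (8/7)
5. 1318.681ms @ 20/7 + 131.868ms (2/7)
6. 1450.549ms @ 22/7 + 131.868ms (2/7)
7. 1582.418ms @ 24/7 + 263.736ms (4/7)
8. 1846.154ms @ 4 + 369.231ms (4/5)
9. 2215.385ms @ 24/5 + 369.231ms (4/5)
10. 2584.615ms @ 28/5 + 369.231ms (4/5)
11. 2953.846ms @ 32/5 + 369.231ms (4/5)
12. 3323.077ms @ 36/5 + 369.231ms (4/5)

note 8 onset = 4b = 1846.154ms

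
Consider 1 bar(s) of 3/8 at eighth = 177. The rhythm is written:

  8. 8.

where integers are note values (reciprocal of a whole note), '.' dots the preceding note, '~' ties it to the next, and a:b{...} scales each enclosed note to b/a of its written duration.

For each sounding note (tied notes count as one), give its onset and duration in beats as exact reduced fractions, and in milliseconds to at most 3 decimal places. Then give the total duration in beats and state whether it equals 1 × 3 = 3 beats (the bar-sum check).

1) 0.0ms=0b +508.475ms=3/2b
2) 508.475ms=3/2b +508.475ms=3/2b
Σ=3b of 3 (177bpm 3/8) — PASS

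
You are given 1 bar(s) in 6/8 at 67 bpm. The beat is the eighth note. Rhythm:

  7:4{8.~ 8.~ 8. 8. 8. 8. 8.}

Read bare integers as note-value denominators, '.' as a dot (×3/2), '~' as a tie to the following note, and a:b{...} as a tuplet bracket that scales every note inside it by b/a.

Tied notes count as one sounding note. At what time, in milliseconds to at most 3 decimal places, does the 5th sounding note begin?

1. 0.0ms @ 0 + 2302.772ms (18/7)
2. 2302.772ms @ 18/7 + 767.591ms (6/7)
3. 3070.362ms @ 24/7 + 767.591ms (6/7)
4. 3837.953ms @ 30/7 + 767.591ms (6/7)
5. 4605.544ms @ 36/7 + 767.591ms (6/7)

note 5 onset = 36/7b = 4605.544ms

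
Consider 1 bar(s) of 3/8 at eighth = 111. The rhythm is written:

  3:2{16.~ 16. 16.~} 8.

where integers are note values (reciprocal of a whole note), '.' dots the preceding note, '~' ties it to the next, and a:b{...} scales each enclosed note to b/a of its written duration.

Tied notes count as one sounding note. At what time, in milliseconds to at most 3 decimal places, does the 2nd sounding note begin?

note 2 onset = 1b = 540.541ms

1. 0.0ms @ 0 + 540.541ms (1)
2. 540.541ms @ 1 + 1081.081ms (2)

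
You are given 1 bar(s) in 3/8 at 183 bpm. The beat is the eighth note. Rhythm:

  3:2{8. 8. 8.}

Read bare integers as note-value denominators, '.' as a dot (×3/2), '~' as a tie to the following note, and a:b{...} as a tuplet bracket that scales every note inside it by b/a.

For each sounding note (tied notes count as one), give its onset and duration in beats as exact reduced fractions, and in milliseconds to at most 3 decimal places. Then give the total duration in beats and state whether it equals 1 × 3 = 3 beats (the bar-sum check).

1) 0.0ms=0b +327.869ms=1b
2) 327.869ms=1b +327.869ms=1b
3) 655.738ms=2b +327.869ms=1b
Σ=3b of 3 (183bpm 3/8) — PASS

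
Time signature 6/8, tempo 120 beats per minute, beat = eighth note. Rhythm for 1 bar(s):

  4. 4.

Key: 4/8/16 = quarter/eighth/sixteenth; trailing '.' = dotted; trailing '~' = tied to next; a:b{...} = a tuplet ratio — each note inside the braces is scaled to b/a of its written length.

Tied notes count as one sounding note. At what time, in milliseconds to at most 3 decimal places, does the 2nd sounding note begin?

1. 0.0ms @ 0 + 1500.0ms (3)
2. 1500.0ms @ 3 + 1500.0ms (3)

note 2 onset = 3b = 1500.0ms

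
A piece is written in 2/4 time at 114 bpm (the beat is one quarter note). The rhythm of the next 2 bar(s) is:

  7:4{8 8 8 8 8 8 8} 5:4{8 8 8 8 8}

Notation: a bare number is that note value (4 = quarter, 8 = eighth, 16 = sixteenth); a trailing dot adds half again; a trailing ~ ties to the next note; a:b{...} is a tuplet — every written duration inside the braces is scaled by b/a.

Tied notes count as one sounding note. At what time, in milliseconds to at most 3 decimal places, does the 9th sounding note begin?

1. 0.0ms @ 0 + 150.376ms (2/7)
2. 150.376ms @ 2/7 + 150.376ms (2/7)
3. 300.752ms @ 4/7 + 150.376ms (2/7)
4. 451.128ms @ 6/7 + 150.376ms (2/7)
5. 601.504ms @ 8/7 + 150.376ms (2/7)
6. 751.88ms @ 10/7 + 150.376ms (2/7)
7. 902.256ms @ 12/7 + 150.376ms (2/7)
8. 1052.632ms @ 2 + 210.526ms (2/5)
9. 1263.158ms @ 12/5 + 210.526ms (2/5)
10. 1473.684ms @ 14/5 + 210.526ms (2/5)
11. 1684.211ms @ 16/5 + 210.526ms (2/5)
12. 1894.737ms @ 18/5 + 210.526ms (2/5)

note 9 onset = 12/5b = 1263.158ms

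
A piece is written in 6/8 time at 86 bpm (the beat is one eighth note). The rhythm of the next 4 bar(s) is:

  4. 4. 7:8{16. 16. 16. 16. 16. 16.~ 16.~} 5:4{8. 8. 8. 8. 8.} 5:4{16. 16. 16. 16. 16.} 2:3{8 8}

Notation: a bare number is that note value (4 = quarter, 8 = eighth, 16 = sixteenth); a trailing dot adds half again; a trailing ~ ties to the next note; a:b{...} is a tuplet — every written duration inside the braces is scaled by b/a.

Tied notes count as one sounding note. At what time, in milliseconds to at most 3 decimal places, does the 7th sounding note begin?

1. 0.0ms @ 0 + 2093.023ms (3)
2. 2093.023ms @ 3 + 2093.023ms (3)
3. 4186.047ms @ 6 + 598.007ms (6/7)
4. 4784.053ms @ 48/7 + 598.007ms (6/7)
5. 5382.06ms @ 54/7 + 598.007ms (6/7)
6. 5980.066ms @ 60/7 + 598.007ms (6/7)
7. 6578.073ms @ 66/7 + 598.007ms (6/7)
8. 7176.08ms @ 72/7 + 2033.223ms (102/35)
9. 9209.302ms @ 66/5 + 837.209ms (6/5)
10. 10046.512ms @ 72/5 + 837.209ms (6/5)
11. 10883.721ms @ 78/5 + 837.209ms (6/5)
12. 11720.93ms @ 84/5 + 837.209ms (6/5)
13. 12558.14ms @ 18 + 418.605ms (3/5)
14. 12976.744ms @ 93/5 + 418.605ms (3/5)
15. 13395.349ms @ 96/5 + 418.605ms (3/5)
16. 13813.953ms @ 99/5 + 418.605ms (3/5)
17. 14232.558ms @ 102/5 + 418.605ms (3/5)
18. 14651.163ms @ 21 + 1046.512ms (3/2)
19. 15697.674ms @ 45/2 + 1046.512ms (3/2)

note 7 onset = 66/7b = 6578.073ms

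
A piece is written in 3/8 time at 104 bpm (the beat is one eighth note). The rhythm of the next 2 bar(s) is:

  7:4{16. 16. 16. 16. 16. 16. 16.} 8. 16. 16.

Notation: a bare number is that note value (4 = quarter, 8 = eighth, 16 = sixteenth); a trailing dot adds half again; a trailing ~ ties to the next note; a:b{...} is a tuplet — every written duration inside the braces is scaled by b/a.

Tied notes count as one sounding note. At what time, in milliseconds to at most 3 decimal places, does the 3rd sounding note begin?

1. 0.0ms @ 0 + 247.253ms (3/7)
2. 247.253ms @ 3/7 + 247.253ms (3/7)
3. 494.505ms @ 6/7 + 247.253ms (3/7)
4. 741.758ms @ 9/7 + 247.253ms (3/7)
5. 989.011ms @ 12/7 + 247.253ms (3/7)
6. 1236.264ms @ 15/7 + 247.253ms (3/7)
7. 1483.516ms @ 18/7 + 247.253ms (3/7)
8. 1730.769ms @ 3 + 865.385ms (3/2)
9. 2596.154ms @ 9/2 + 432.692ms (3/4)
10. 3028.846ms @ 21/4 + 432.692ms (3/4)

note 3 onset = 6/7b = 494.505ms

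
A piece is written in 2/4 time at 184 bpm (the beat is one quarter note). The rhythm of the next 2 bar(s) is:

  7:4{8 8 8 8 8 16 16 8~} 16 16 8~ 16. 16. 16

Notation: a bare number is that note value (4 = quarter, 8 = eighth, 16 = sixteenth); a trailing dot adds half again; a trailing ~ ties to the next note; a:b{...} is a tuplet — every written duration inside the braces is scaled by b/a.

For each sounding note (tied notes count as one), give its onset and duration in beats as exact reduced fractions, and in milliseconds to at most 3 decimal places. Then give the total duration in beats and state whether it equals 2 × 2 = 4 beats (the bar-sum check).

1) 0.0ms=0b +93.168ms=2/7b
2) 93.168ms=2/7b +93.168ms=2/7b
3) 186.335ms=4/7b +93.168ms=2/7b
4) 279.503ms=6/7b +93.168ms=2/7b
5) 372.671ms=8/7b +93.168ms=2/7b
6) 465.839ms=10/7b +46.584ms=1/7b
7) 512.422ms=11/7b +46.584ms=1/7b
8) 559.006ms=12/7b +174.689ms=15/28b
9) 733.696ms=9/4b +81.522ms=1/4b
10) 815.217ms=5/2b +285.326ms=7/8b
11) 1100.543ms=27/8b +122.283ms=3/8b
12) 1222.826ms=15/4b +81.522ms=1/4b
Σ=4b of 4 (184bpm 2/4) — PASS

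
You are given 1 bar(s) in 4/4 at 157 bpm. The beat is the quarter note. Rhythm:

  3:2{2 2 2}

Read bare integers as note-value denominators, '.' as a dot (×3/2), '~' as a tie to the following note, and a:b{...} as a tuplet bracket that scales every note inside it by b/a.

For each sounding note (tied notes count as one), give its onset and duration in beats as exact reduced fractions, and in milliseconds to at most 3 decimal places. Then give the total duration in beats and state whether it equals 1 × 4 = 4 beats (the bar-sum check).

1) 0.0ms=0b +509.554ms=4/3b
2) 509.554ms=4/3b +509.554ms=4/3b
3) 1019.108ms=8/3b +509.554ms=4/3b
Σ=4b of 4 (157bpm 4/4) — PASS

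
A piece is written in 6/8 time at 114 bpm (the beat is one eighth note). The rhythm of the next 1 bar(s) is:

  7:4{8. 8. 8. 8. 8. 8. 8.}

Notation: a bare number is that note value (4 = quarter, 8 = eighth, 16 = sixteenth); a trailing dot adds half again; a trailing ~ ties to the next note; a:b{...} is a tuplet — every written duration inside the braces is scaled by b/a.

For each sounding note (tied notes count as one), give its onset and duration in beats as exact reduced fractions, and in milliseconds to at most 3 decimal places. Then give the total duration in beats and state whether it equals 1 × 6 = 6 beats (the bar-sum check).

1) 0.0ms=0b +451.128ms=6/7b
2) 451.128ms=6/7b +451.128ms=6/7b
3) 902.256ms=12/7b +451.128ms=6/7b
4) 1353.383ms=18/7b +451.128ms=6/7b
5) 1804.511ms=24/7b +451.128ms=6/7b
6) 2255.639ms=30/7b +451.128ms=6/7b
7) 2706.767ms=36/7b +451.128ms=6/7b
Σ=6b of 6 (114bpm 6/8) — PASS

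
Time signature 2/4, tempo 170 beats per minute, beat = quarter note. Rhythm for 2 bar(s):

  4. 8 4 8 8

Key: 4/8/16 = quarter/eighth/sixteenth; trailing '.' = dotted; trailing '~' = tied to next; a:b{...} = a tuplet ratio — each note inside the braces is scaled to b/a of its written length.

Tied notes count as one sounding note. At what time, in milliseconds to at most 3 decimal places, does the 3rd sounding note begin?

1. 0.0ms @ 0 + 529.412ms (3/2)
2. 529.412ms @ 3/2 + 176.471ms (1/2)
3. 705.882ms @ 2 + 352.941ms (1)
4. 1058.824ms @ 3 + 176.471ms (1/2)
5. 1235.294ms @ 7/2 + 176.471ms (1/2)

note 3 onset = 2b = 705.882ms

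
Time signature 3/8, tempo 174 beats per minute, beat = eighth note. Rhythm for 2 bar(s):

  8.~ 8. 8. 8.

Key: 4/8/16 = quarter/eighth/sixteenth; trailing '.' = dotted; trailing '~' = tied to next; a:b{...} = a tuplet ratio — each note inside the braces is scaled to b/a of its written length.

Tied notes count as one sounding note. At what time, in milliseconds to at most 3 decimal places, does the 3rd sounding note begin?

note 3 onset = 9/2b = 1551.724ms

1. 0.0ms @ 0 + 1034.483ms (3)
2. 1034.483ms @ 3 + 517.241ms (3/2)
3. 1551.724ms @ 9/2 + 517.241ms (3/2)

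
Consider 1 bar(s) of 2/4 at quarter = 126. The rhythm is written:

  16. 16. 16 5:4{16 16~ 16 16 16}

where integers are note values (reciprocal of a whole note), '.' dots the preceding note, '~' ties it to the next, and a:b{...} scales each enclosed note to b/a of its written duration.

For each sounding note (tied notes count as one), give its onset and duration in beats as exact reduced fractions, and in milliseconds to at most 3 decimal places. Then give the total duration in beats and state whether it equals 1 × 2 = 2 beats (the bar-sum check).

1) 0.0ms=0b +178.571ms=3/8b
2) 178.571ms=3/8b +178.571ms=3/8b
3) 357.143ms=3/4b +119.048ms=1/4b
4) 476.19ms=1b +95.238ms=1/5b
5) 571.429ms=6/5b +190.476ms=2/5b
6) 761.905ms=8/5b +95.238ms=1/5b
7) 857.143ms=9/5b +95.238ms=1/5b
Σ=2b of 2 (126bpm 2/4) — PASS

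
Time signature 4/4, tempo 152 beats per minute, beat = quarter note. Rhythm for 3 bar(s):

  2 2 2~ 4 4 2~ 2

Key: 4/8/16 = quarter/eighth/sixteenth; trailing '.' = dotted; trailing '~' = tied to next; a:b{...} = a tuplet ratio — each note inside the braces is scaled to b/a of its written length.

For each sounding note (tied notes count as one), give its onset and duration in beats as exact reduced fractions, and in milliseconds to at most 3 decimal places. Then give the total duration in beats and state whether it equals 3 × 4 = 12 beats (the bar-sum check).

1) 0.0ms=0b +789.474ms=2b
2) 789.474ms=2b +789.474ms=2b
3) 1578.947ms=4b +1184.211ms=3b
4) 2763.158ms=7b +394.737ms=1b
5) 3157.895ms=8b +1578.947ms=4b
Σ=12b of 12 (152bpm 4/4) — PASS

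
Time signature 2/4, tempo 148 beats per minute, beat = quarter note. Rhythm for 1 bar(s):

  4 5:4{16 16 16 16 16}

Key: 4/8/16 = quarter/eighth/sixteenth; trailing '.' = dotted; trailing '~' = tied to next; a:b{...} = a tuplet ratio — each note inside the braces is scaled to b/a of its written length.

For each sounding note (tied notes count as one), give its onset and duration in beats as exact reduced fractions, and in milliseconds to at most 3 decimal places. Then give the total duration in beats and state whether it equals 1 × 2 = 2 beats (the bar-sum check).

1) 0.0ms=0b +405.405ms=1b
2) 405.405ms=1b +81.081ms=1/5b
3) 486.486ms=6/5b +81.081ms=1/5b
4) 567.568ms=7/5b +81.081ms=1/5b
5) 648.649ms=8/5b +81.081ms=1/5b
6) 729.73ms=9/5b +81.081ms=1/5b
Σ=2b of 2 (148bpm 2/4) — PASS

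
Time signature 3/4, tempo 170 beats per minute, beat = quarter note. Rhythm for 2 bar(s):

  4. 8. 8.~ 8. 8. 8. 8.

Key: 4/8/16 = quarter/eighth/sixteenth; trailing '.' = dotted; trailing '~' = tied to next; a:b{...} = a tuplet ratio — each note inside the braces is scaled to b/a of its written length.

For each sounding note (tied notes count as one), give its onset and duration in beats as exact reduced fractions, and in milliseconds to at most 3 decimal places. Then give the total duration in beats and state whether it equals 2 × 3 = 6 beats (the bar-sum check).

1) 0.0ms=0b +529.412ms=3/2b
2) 529.412ms=3/2b +264.706ms=3/4b
3) 794.118ms=9/4b +529.412ms=3/2b
4) 1323.529ms=15/4b +264.706ms=3/4b
5) 1588.235ms=9/2b +264.706ms=3/4b
6) 1852.941ms=21/4b +264.706ms=3/4b
Σ=6b of 6 (170bpm 3/4) — PASS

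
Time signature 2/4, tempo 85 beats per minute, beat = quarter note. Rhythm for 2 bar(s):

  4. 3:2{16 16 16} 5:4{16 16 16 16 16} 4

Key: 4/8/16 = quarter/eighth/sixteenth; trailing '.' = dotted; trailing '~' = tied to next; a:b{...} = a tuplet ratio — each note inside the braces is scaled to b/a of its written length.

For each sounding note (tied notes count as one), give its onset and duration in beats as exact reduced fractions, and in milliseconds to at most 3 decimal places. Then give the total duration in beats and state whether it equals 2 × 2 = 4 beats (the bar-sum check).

1) 0.0ms=0b +1058.824ms=3/2b
2) 1058.824ms=3/2b +117.647ms=1/6b
3) 1176.471ms=5/3b +117.647ms=1/6b
4) 1294.118ms=11/6b +117.647ms=1/6b
5) 1411.765ms=2b +141.176ms=1/5b
6) 1552.941ms=11/5b +141.176ms=1/5b
7) 1694.118ms=12/5b +141.176ms=1/5b
8) 1835.294ms=13/5b +141.176ms=1/5b
9) 1976.471ms=14/5b +141.176ms=1/5b
10) 2117.647ms=3b +705.882ms=1b
Σ=4b of 4 (85bpm 2/4) — PASS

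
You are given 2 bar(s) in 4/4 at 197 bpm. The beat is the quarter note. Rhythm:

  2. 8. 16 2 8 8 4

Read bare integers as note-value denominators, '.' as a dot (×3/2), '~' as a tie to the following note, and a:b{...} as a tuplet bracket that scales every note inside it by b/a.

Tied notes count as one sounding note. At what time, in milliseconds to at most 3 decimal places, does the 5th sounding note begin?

note 5 onset = 6b = 1827.411ms

1. 0.0ms @ 0 + 913.706ms (3)
2. 913.706ms @ 3 + 228.426ms (3/4)
3. 1142.132ms @ 15/4 + 76.142ms (1/4)
4. 1218.274ms @ 4 + 609.137ms (2)
5. 1827.411ms @ 6 + 152.284ms (1/2)
6. 1979.695ms @ 13/2 + 152.284ms (1/2)
7. 2131.98ms @ 7 + 304.569ms (1)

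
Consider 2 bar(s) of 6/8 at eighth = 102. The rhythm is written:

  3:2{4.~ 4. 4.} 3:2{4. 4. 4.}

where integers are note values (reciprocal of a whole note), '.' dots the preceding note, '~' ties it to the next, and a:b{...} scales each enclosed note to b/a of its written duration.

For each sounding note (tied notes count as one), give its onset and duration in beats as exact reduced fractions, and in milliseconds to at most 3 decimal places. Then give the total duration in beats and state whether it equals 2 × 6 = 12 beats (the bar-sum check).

1) 0.0ms=0b +2352.941ms=4b
2) 2352.941ms=4b +1176.471ms=2b
3) 3529.412ms=6b +1176.471ms=2b
4) 4705.882ms=8b +1176.471ms=2b
5) 5882.353ms=10b +1176.471ms=2b
Σ=12b of 12 (102bpm 6/8) — PASS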